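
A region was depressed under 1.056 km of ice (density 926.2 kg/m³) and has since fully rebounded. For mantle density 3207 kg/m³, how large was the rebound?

Removing the load lets mantle flow back in; uplift u satisfies ρ_ice t = ρ_m u.
u = t ρ_ice/ρ_m = 1.056 km × 926.2/3207 = 0.305 km.

0.305 km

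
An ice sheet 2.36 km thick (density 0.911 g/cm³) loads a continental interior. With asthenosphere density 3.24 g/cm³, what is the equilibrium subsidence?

For local isostatic compensation: the ice load ρ_ice t is balanced by mantle displaced below, ρ_m s.
s = t ρ_ice / ρ_m = 2.36 km × 0.911/3.24 = 0.664 km.

0.664 km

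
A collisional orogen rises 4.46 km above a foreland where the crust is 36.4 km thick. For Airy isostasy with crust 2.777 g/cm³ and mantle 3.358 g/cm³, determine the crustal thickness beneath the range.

62.2 km

Root depth r = h ρ_c / (ρ_m − ρ_c) = 4.46 km × 2.777 / 0.581 = 21.32 km.
Total thickness = T + h + r = 36.4 km + 4.46 km + 21.32 km = 62.2 km.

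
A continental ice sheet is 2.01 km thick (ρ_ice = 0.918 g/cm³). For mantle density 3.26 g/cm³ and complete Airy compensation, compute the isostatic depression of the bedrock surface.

Equating mass per unit area of the two columns: the ice load ρ_ice t is balanced by mantle displaced below, ρ_m s.
s = t ρ_ice / ρ_m = 2.01 km × 0.918/3.26 = 0.566 km.

0.566 km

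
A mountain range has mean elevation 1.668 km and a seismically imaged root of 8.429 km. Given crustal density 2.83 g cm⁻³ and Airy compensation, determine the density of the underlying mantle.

3.39 g cm⁻³

Airy balance: ρ_c h = (ρ_m − ρ_c) r → ρ_m = ρ_c (1 + h/r).
ρ_m = 2.83 × (1 + 1.668 km/8.429 km) = 3.39 g cm⁻³.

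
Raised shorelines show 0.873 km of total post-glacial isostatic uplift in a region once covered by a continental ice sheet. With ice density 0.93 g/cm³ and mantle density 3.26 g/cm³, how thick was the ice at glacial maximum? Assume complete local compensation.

3.06 km

u = t ρ_ice/ρ_m → t = u ρ_m/ρ_ice = 0.873 km × 3.26/0.93 = 3.06 km.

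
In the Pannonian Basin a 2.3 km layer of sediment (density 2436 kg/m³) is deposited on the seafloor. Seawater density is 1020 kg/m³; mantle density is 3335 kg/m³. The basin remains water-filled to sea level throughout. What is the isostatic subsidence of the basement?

1.41 km

Submarine loading: the sediment displaces seawater, and the subsidence is in turn flooded, so s (ρ_m − ρ_w) = t (ρ_sed − ρ_w).
s = 2.3 km × (2436 − 1020) / (3335 − 1020) = 1.41 km.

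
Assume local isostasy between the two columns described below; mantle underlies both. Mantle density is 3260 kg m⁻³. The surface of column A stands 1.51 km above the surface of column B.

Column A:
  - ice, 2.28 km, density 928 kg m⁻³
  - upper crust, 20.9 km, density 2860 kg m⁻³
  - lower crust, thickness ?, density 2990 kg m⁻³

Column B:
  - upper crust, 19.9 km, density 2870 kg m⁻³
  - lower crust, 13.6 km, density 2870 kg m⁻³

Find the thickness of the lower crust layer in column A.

Take the compensation level at the base of the deeper column (depth z_c below the surface of column A) and equate Σ ρ_i t_i down to z_c; mantle fills any gap and the z_c terms cancel.
Column A: 2.28×928 + 20.9×2860 + x×2990 + (z_c − 23.18 − x)×3260
Column B: 1.51×0 + 19.9×2870 + 13.6×2870 + (z_c − 1.51 − 33.5)×3260
The z_c×3260 term appears on both sides and cancels. Collect the known terms of each column as K = Σ(ρt)_known − 3260 × (depth of known layers): K_A = 61889.84 − 3260×23.18 = −13676.96; K_B = 96145 − 3260×(1.51 + 33.5) = −17987.6.
Balance: K_A − x×(3260 − 2990) = K_B, so x = (K_A − K_B)/(3260 − 2990) = 4310.64/270 = 16 km.

16 km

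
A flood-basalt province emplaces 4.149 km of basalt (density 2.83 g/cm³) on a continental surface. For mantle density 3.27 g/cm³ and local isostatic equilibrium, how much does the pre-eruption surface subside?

Subaerial loading: s = t ρ_load / ρ_m.
s = 4.149 km × 2.83/3.27 = 3.59 km.

3.59 km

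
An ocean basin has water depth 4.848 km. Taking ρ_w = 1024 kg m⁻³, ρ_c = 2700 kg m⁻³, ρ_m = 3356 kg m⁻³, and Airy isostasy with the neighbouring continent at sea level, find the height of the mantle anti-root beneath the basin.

By Archimedes' principle applied to the lithosphere: replacing crust with seawater at the top is compensated by replacing crust with mantle at the base: d (ρ_c − ρ_w) = a (ρ_m − ρ_c).
a = d (ρ_c − ρ_w)/(ρ_m − ρ_c) = 4.848 km × 1676/656 = 12.4 km.

12.4 km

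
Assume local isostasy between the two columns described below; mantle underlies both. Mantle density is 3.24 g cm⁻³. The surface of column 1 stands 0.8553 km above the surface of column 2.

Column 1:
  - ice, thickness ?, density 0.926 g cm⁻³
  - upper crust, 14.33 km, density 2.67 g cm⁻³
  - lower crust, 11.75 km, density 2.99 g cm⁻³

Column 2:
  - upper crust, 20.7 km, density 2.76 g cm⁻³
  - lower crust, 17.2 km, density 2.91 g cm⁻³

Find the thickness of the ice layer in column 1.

Take the compensation level at the base of the deeper column (depth z_c below the surface of column 1) and equate Σ ρ_i t_i down to z_c; mantle fills any gap and the z_c terms cancel.
Column 1: x×0.926 + 14.33×2.67 + 11.75×2.99 + (z_c − 26.08 − x)×3.24
Column 2: 0.8553×0 + 20.7×2.76 + 17.2×2.91 + (z_c − 0.8553 − 37.9)×3.24
The z_c×3.24 term appears on both sides and cancels. Collect the known terms of each column as K = Σ(ρt)_known − 3.24 × (depth of known layers): K_1 = 73.3936 − 3.24×26.08 = −11.1056; K_2 = 107.184 − 3.24×(0.8553 + 37.9) = −18.383172.
Balance: K_1 − x×(3.24 − 0.926) = K_2, so x = (K_1 − K_2)/(3.24 − 0.926) = 7.27757/2.314 = 3.15 km.

3.15 km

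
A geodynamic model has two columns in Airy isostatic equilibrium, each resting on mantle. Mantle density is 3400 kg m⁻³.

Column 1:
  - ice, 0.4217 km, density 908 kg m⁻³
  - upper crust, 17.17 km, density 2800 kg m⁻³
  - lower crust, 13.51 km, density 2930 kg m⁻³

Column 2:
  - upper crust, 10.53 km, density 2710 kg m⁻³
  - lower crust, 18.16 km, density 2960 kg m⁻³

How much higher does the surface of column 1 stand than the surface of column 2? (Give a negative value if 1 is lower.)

0.72 km

For any compensation level in the mantle, the mantle terms cancel and isostasy reduces to e = (Σt_1 − Σt_2) − (Σ(ρt)_1 − Σ(ρt)_2) / ρ_m.
Σt_1 = 31.1017 km; Σt_2 = 28.69 km; Σ(ρt)_1 = 88043.2036; Σ(ρt)_2 = 82289.9 (in km·kg m⁻³).
e = (31.1017 − 28.69) − (88043.2036 − 82289.9) / 3400 = 0.72 km.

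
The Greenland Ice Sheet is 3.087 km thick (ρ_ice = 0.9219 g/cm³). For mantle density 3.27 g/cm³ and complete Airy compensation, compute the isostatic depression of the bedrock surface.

Equating mass per unit area of the two columns: the ice load ρ_ice t is balanced by mantle displaced below, ρ_m s.
s = t ρ_ice / ρ_m = 3.087 km × 0.9219/3.27 = 0.87 km.

0.87 km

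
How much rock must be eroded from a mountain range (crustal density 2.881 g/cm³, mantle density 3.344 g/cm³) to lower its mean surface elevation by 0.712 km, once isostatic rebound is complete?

5.14 km

Net drop Δ = e − u = e − e ρ_c/ρ_m = e (ρ_m − ρ_c)/ρ_m.
e = Δ ρ_m/(ρ_m − ρ_c) = 0.712 km × 3.344/0.463 = 5.14 km.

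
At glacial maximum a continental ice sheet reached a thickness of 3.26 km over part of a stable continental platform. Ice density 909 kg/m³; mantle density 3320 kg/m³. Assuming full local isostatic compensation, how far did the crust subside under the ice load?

0.893 km

For local isostatic compensation: the ice load ρ_ice t is balanced by mantle displaced below, ρ_m s.
s = t ρ_ice / ρ_m = 3.26 km × 909/3320 = 0.893 km.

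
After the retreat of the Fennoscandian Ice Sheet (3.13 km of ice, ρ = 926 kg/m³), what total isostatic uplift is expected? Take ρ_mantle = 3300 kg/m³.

Removing the load lets mantle flow back in; uplift u satisfies ρ_ice t = ρ_m u.
u = t ρ_ice/ρ_m = 3.13 km × 926/3300 = 0.878 km.

0.878 km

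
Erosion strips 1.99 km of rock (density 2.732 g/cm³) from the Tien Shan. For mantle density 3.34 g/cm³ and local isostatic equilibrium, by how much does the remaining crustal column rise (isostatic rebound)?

Unloading: uplift u = e ρ_c/ρ_m = 1.99 km × 2.732/3.34 = 1.63 km.

1.63 km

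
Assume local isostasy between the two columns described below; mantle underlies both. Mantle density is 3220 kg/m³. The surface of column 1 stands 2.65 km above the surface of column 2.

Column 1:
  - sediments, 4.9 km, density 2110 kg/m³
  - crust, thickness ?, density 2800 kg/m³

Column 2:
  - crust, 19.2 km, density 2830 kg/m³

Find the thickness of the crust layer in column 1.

25.2 km

Take the compensation level at the base of the deeper column (depth z_c below the surface of column 1) and equate Σ ρ_i t_i down to z_c; mantle fills any gap and the z_c terms cancel.
Column 1: 4.9×2110 + x×2800 + (z_c − 4.9 − x)×3220
Column 2: 2.65×0 + 19.2×2830 + (z_c − 2.65 − 19.2)×3220
The z_c×3220 term appears on both sides and cancels. Collect the known terms of each column as K = Σ(ρt)_known − 3220 × (depth of known layers): K_1 = 10339 − 3220×4.9 = −5439; K_2 = 54336 − 3220×(2.65 + 19.2) = −16021.
Balance: K_1 − x×(3220 − 2800) = K_2, so x = (K_1 − K_2)/(3220 − 2800) = 10582/420 = 25.2 km.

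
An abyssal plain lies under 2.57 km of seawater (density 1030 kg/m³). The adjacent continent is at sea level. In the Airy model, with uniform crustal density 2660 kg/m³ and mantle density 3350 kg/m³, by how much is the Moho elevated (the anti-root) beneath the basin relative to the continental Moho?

6.07 km

By Archimedes' principle applied to the lithosphere: replacing crust with seawater at the top is compensated by replacing crust with mantle at the base: d (ρ_c − ρ_w) = a (ρ_m − ρ_c).
a = d (ρ_c − ρ_w)/(ρ_m − ρ_c) = 2.57 km × 1630/690 = 6.07 km.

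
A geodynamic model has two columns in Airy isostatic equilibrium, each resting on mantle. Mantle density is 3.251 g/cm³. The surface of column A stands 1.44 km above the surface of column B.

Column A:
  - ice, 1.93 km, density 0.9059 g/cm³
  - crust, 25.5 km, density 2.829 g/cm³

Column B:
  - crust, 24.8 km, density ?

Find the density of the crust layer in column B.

Take the compensation level at the base of the deeper column (depth z_c below the surface of column A) and equate Σ ρ_i t_i down to z_c; mantle fills any gap and the z_c terms cancel.
Column A: 1.93×0.9059 + 25.5×2.829 + (z_c − 27.43)×3.251
Column B: 1.44×0 + 24.8×ρ + (z_c − 1.44 − 24.8)×3.251
The z_c×3.251 term appears on both sides and cancels. Collect the known terms of each column as K = Σ(ρt)_known − 3.251 × (depth of known layers): K_A = 73.887887 − 3.251×27.43 = −15.287043; K_B = 0 − 3.251×(1.44 + 24.8) = −85.30624.
Balance: K_A = K_B + 24.8×ρ, so ρ = (K_A − K_B)/24.8 = 70.0192/24.8 = 2.82 g/cm³.

2.82 g/cm³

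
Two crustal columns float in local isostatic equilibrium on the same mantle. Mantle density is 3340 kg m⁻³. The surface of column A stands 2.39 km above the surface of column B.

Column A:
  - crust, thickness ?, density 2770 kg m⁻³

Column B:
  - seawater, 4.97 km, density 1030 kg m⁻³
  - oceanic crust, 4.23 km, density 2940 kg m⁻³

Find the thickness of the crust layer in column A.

Take the compensation level at the base of the deeper column (depth z_c below the surface of column A) and equate Σ ρ_i t_i down to z_c; mantle fills any gap and the z_c terms cancel.
Column A: x×2770 + (z_c − 0 − x)×3340
Column B: 2.39×0 + 4.97×1030 + 4.23×2940 + (z_c − 2.39 − 9.2)×3340
The z_c×3340 term appears on both sides and cancels. Collect the known terms of each column as K = Σ(ρt)_known − 3340 × (depth of known layers): K_A = 0 − 3340×0 = 0; K_B = 17555.3 − 3340×(2.39 + 9.2) = −21155.3.
Balance: K_A − x×(3340 − 2770) = K_B, so x = (K_A − K_B)/(3340 − 2770) = 21155.3/570 = 37.1 km.

37.1 km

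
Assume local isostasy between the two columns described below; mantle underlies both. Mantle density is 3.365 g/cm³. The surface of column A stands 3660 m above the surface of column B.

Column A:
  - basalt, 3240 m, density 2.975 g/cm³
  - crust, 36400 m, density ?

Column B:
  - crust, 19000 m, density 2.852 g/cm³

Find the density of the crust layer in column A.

Take the compensation level at the base of the deeper column (depth z_c below the surface of column A) and equate Σ ρ_i t_i down to z_c; mantle fills any gap and the z_c terms cancel.
Column A: 3240×2.975 + 36400×ρ + (z_c − 39640)×3.365
Column B: 3660×0 + 19000×2.852 + (z_c − 3660 − 19000)×3.365
The z_c×3.365 term appears on both sides and cancels. Collect the known terms of each column as K = Σ(ρt)_known − 3.365 × (depth of known layers): K_A = 9639 − 3.365×39640 = −123749.6; K_B = 54188 − 3.365×(3660 + 19000) = −22062.9.
Balance: K_A + 36400×ρ = K_B, so ρ = (K_B − K_A)/36400 = 101687/36400 = 2.79 g/cm³.

2.79 g/cm³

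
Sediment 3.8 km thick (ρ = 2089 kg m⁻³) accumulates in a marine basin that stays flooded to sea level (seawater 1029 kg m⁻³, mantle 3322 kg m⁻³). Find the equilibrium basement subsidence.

Submarine loading: the sediment displaces seawater, and the subsidence is in turn flooded, so s (ρ_m − ρ_w) = t (ρ_sed − ρ_w).
s = 3.8 km × (2089 − 1029) / (3322 − 1029) = 1.76 km.

1.76 km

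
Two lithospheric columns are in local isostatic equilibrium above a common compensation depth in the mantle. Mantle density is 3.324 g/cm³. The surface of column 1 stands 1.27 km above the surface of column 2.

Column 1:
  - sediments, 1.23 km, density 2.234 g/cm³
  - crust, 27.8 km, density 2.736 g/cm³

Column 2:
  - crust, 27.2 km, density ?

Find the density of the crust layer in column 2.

Take the compensation level at the base of the deeper column (depth z_c below the surface of column 1) and equate Σ ρ_i t_i down to z_c; mantle fills any gap and the z_c terms cancel.
Column 1: 1.23×2.234 + 27.8×2.736 + (z_c − 29.03)×3.324
Column 2: 1.27×0 + 27.2×ρ + (z_c − 1.27 − 27.2)×3.324
The z_c×3.324 term appears on both sides and cancels. Collect the known terms of each column as K = Σ(ρt)_known − 3.324 × (depth of known layers): K_1 = 78.80862 − 3.324×29.03 = −17.6871; K_2 = 0 − 3.324×(1.27 + 27.2) = −94.63428.
Balance: K_1 = K_2 + 27.2×ρ, so ρ = (K_1 − K_2)/27.2 = 76.9472/27.2 = 2.83 g/cm³.

2.83 g/cm³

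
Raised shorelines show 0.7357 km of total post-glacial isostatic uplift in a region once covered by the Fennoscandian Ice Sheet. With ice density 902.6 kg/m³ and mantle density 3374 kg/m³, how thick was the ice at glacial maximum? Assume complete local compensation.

2.75 km

u = t ρ_ice/ρ_m → t = u ρ_m/ρ_ice = 0.7357 km × 3374/902.6 = 2.75 km.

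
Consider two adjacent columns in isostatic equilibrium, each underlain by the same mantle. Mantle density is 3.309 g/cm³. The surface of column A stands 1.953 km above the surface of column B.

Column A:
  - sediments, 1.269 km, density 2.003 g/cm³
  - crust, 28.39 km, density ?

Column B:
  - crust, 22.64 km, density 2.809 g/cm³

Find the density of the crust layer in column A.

Take the compensation level at the base of the deeper column (depth z_c below the surface of column A) and equate Σ ρ_i t_i down to z_c; mantle fills any gap and the z_c terms cancel.
Column A: 1.269×2.003 + 28.39×ρ + (z_c − 29.659)×3.309
Column B: 1.953×0 + 22.64×2.809 + (z_c − 1.953 − 22.64)×3.309
The z_c×3.309 term appears on both sides and cancels. Collect the known terms of each column as K = Σ(ρt)_known − 3.309 × (depth of known layers): K_A = 2.541807 − 3.309×29.659 = −95.599824; K_B = 63.59576 − 3.309×(1.953 + 22.64) = −17.782477.
Balance: K_A + 28.39×ρ = K_B, so ρ = (K_B − K_A)/28.39 = 77.8173/28.39 = 2.74 g/cm³.

2.74 g/cm³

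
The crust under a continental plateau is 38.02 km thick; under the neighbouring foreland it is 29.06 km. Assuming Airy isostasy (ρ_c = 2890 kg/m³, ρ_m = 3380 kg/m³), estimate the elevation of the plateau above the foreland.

1.3 km

Excess crust Δ = 38.02 km − 29.06 km = 8.96 km, split between elevation h and root r with h + r = Δ.
Airy balance ρ_c h = (ρ_m − ρ_c) r gives r = h ρ_c/(ρ_m − ρ_c), so h (1 + ρ_c/(ρ_m − ρ_c)) = Δ, i.e. h = Δ (ρ_m − ρ_c)/ρ_m.
h = 8.96 km × 490/3380 = 1.3 km.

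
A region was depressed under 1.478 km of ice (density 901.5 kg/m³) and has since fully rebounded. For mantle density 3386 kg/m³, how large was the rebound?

0.394 km

Removing the load lets mantle flow back in; uplift u satisfies ρ_ice t = ρ_m u.
u = t ρ_ice/ρ_m = 1.478 km × 901.5/3386 = 0.394 km.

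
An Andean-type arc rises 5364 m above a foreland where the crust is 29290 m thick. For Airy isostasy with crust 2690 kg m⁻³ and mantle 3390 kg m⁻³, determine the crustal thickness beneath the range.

55300 m

Root depth r = h ρ_c / (ρ_m − ρ_c) = 5364 m × 2690 / 700 = 20610 m.
Total thickness = T + h + r = 29290 m + 5364 m + 20610 m = 55300 m.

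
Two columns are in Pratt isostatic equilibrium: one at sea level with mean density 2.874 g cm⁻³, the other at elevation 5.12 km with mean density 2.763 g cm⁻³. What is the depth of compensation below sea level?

ρ_ref D = ρ (D + h) → D (ρ_ref − ρ) = ρ h.
D = ρ h/(ρ_ref − ρ) = 2.763 × 5.12 km/(2.874 − 2.763) = 127 km.

127 km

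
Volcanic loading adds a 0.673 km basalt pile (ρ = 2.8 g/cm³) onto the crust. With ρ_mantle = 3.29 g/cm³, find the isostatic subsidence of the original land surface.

Subaerial loading: s = t ρ_load / ρ_m.
s = 0.673 km × 2.8/3.29 = 0.573 km.

0.573 km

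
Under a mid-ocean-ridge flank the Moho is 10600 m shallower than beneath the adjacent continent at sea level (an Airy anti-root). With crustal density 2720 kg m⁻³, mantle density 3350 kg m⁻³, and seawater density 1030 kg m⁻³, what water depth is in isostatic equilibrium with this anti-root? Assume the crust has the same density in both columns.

Replacing a thickness d of crust by seawater at the top must be balanced by replacing crust with mantle at the base: d (ρ_c − ρ_w) = a (ρ_m − ρ_c).
d = a (ρ_m − ρ_c)/(ρ_c − ρ_w) = 10600 m × 630/1690 = 3950 m.

3950 m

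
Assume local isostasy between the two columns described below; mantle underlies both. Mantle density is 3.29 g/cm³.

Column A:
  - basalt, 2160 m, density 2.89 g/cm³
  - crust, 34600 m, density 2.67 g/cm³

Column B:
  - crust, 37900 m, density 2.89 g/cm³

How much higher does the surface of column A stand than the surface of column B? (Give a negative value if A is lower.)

2180 m

For any compensation level in the mantle, the mantle terms cancel and isostasy reduces to e = (Σt_A − Σt_B) − (Σ(ρt)_A − Σ(ρt)_B) / ρ_m.
Σt_A = 36760 m; Σt_B = 37900 m; Σ(ρt)_A = 98624.4; Σ(ρt)_B = 109531 (in m·g/cm³).
e = (36760 − 37900) − (98624.4 − 109531) / 3.29 = 2180 m.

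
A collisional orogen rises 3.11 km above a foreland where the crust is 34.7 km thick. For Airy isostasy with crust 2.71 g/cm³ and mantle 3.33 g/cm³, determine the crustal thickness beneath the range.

51.4 km

Root depth r = h ρ_c / (ρ_m − ρ_c) = 3.11 km × 2.71 / 0.62 = 13.59 km.
Total thickness = T + h + r = 34.7 km + 3.11 km + 13.59 km = 51.4 km.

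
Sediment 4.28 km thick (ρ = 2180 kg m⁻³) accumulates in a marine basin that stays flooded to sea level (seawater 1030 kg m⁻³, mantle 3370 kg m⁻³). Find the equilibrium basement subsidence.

Submarine loading: the sediment displaces seawater, and the subsidence is in turn flooded, so s (ρ_m − ρ_w) = t (ρ_sed − ρ_w).
s = 4.28 km × (2180 − 1030) / (3370 − 1030) = 2.1 km.

2.1 km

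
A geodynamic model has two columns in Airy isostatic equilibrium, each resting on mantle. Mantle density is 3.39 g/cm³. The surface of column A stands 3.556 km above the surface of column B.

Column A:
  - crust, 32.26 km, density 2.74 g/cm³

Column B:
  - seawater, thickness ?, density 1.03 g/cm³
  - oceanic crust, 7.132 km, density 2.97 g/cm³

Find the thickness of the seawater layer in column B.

Take the compensation level at the base of the deeper column (depth z_c below the surface of column A) and equate Σ ρ_i t_i down to z_c; mantle fills any gap and the z_c terms cancel.
Column A: 32.26×2.74 + (z_c − 32.26)×3.39
Column B: 3.556×0 + x×1.03 + 7.132×2.97 + (z_c − 3.556 − 7.132 − x)×3.39
The z_c×3.39 term appears on both sides and cancels. Collect the known terms of each column as K = Σ(ρt)_known − 3.39 × (depth of known layers): K_A = 88.3924 − 3.39×32.26 = −20.969; K_B = 21.18204 − 3.39×(3.556 + 7.132) = −15.05028.
Balance: K_A = K_B − x×(3.39 − 1.03), so x = (K_B − K_A)/(3.39 − 1.03) = 5.91872/2.36 = 2.51 km.

2.51 km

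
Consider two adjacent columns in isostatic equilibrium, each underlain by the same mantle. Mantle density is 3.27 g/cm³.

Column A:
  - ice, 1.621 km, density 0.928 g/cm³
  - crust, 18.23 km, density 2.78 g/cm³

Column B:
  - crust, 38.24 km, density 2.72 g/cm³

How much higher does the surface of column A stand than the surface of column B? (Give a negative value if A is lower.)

For any compensation level in the mantle, the mantle terms cancel and isostasy reduces to e = (Σt_A − Σt_B) − (Σ(ρt)_A − Σ(ρt)_B) / ρ_m.
Σt_A = 19.851 km; Σt_B = 38.24 km; Σ(ρt)_A = 52.183688; Σ(ρt)_B = 104.0128 (in km·g/cm³).
e = (19.851 − 38.24) − (52.183688 − 104.0128) / 3.27 = −2.54 km.

−2.54 km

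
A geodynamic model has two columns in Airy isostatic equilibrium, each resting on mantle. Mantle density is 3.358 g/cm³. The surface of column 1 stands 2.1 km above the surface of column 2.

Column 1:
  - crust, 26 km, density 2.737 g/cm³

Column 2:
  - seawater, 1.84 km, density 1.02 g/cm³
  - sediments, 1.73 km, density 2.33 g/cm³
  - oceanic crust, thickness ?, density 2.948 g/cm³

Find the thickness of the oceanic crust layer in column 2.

Take the compensation level at the base of the deeper column (depth z_c below the surface of column 1) and equate Σ ρ_i t_i down to z_c; mantle fills any gap and the z_c terms cancel.
Column 1: 26×2.737 + (z_c − 26)×3.358
Column 2: 2.1×0 + 1.84×1.02 + 1.73×2.33 + x×2.948 + (z_c − 2.1 − 3.57 − x)×3.358
The z_c×3.358 term appears on both sides and cancels. Collect the known terms of each column as K = Σ(ρt)_known − 3.358 × (depth of known layers): K_1 = 71.162 − 3.358×26 = −16.146; K_2 = 5.9077 − 3.358×(2.1 + 3.57) = −13.13216.
Balance: K_1 = K_2 − x×(3.358 − 2.948), so x = (K_2 − K_1)/(3.358 − 2.948) = 3.01384/0.41 = 7.35 km.

7.35 km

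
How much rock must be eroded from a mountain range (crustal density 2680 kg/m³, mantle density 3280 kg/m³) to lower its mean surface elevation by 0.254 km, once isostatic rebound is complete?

1.39 km

Net drop Δ = e − u = e − e ρ_c/ρ_m = e (ρ_m − ρ_c)/ρ_m.
e = Δ ρ_m/(ρ_m − ρ_c) = 0.254 km × 3280/600 = 1.39 km.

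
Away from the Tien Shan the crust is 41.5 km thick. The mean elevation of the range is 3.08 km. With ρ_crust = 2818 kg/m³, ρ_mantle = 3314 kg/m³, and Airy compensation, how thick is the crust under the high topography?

Root depth r = h ρ_c / (ρ_m − ρ_c) = 3.08 km × 2818 / 496 = 17.5 km.
Total thickness = T + h + r = 41.5 km + 3.08 km + 17.5 km = 62.1 km.

62.1 km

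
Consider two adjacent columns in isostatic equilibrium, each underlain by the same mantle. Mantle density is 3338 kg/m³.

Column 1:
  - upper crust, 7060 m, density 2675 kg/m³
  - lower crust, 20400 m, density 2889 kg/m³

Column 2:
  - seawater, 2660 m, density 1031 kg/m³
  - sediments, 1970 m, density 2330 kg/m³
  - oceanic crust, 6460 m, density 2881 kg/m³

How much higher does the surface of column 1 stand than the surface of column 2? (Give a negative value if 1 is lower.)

For any compensation level in the mantle, the mantle terms cancel and isostasy reduces to e = (Σt_1 − Σt_2) − (Σ(ρt)_1 − Σ(ρt)_2) / ρ_m.
Σt_1 = 27460 m; Σt_2 = 11090 m; Σ(ρt)_1 = 77821100; Σ(ρt)_2 = 25943820 (in m·kg/m³).
e = (27460 − 11090) − (77821100 − 25943820) / 3338 = 829 m.

829 m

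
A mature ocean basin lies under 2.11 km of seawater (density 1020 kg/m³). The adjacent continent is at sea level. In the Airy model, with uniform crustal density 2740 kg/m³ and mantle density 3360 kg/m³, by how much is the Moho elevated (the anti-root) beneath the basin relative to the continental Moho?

By Archimedes' principle applied to the lithosphere: replacing crust with seawater at the top is compensated by replacing crust with mantle at the base: d (ρ_c − ρ_w) = a (ρ_m − ρ_c).
a = d (ρ_c − ρ_w)/(ρ_m − ρ_c) = 2.11 km × 1720/620 = 5.85 km.

5.85 km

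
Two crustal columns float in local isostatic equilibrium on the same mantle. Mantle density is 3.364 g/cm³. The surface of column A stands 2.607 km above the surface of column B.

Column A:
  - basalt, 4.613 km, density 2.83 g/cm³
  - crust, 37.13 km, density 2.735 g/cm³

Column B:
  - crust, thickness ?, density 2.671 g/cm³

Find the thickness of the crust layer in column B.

Take the compensation level at the base of the deeper column (depth z_c below the surface of column A) and equate Σ ρ_i t_i down to z_c; mantle fills any gap and the z_c terms cancel.
Column A: 4.613×2.83 + 37.13×2.735 + (z_c − 41.743)×3.364
Column B: 2.607×0 + x×2.671 + (z_c − 2.607 − 0 − x)×3.364
The z_c×3.364 term appears on both sides and cancels. Collect the known terms of each column as K = Σ(ρt)_known − 3.364 × (depth of known layers): K_A = 114.60534 − 3.364×41.743 = −25.818112; K_B = 0 − 3.364×(2.607 + 0) = −8.769948.
Balance: K_A = K_B − x×(3.364 − 2.671), so x = (K_B − K_A)/(3.364 − 2.671) = 17.0482/0.693 = 24.6 km.

24.6 km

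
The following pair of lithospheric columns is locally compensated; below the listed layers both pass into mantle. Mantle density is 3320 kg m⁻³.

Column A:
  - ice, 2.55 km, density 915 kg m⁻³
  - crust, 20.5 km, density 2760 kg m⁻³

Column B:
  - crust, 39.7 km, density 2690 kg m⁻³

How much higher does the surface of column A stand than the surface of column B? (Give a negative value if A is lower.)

For any compensation level in the mantle, the mantle terms cancel and isostasy reduces to e = (Σt_A − Σt_B) − (Σ(ρt)_A − Σ(ρt)_B) / ρ_m.
Σt_A = 23.05 km; Σt_B = 39.7 km; Σ(ρt)_A = 58913.25; Σ(ρt)_B = 106793 (in km·kg m⁻³).
e = (23.05 − 39.7) − (58913.25 − 106793) / 3320 = −2.23 km.

−2.23 km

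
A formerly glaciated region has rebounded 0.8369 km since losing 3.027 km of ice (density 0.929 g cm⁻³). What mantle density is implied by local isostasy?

3.36 g cm⁻³

ρ_m = ρ_ice t / u = 0.929 × 3.027 km/0.8369 km = 3.36 g cm⁻³.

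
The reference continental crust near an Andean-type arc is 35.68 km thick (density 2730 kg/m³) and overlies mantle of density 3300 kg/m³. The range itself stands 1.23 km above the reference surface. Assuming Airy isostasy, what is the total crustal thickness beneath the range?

Root depth r = h ρ_c / (ρ_m − ρ_c) = 1.23 km × 2730 / 570 = 5.891 km.
Total thickness = T + h + r = 35.68 km + 1.23 km + 5.891 km = 42.8 km.

42.8 km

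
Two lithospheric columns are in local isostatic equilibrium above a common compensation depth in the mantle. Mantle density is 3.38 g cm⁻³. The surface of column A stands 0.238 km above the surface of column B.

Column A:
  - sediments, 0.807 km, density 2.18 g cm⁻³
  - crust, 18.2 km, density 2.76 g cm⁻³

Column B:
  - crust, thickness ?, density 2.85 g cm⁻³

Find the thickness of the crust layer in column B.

Take the compensation level at the base of the deeper column (depth z_c below the surface of column A) and equate Σ ρ_i t_i down to z_c; mantle fills any gap and the z_c terms cancel.
Column A: 0.807×2.18 + 18.2×2.76 + (z_c − 19.007)×3.38
Column B: 0.238×0 + x×2.85 + (z_c − 0.238 − 0 − x)×3.38
The z_c×3.38 term appears on both sides and cancels. Collect the known terms of each column as K = Σ(ρt)_known − 3.38 × (depth of known layers): K_A = 51.99126 − 3.38×19.007 = −12.2524; K_B = 0 − 3.38×(0.238 + 0) = −0.80444.
Balance: K_A = K_B − x×(3.38 − 2.85), so x = (K_B − K_A)/(3.38 − 2.85) = 11.448/0.53 = 21.6 km.

21.6 km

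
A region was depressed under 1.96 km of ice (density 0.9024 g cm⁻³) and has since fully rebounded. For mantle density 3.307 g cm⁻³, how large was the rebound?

Removing the load lets mantle flow back in; uplift u satisfies ρ_ice t = ρ_m u.
u = t ρ_ice/ρ_m = 1.96 km × 0.9024/3.307 = 0.535 km.

0.535 km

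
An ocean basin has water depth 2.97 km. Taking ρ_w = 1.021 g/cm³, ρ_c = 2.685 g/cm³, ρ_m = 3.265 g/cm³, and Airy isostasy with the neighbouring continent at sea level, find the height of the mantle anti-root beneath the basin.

8.52 km

Isostatic balance requires: replacing crust with seawater at the top is compensated by replacing crust with mantle at the base: d (ρ_c − ρ_w) = a (ρ_m − ρ_c).
a = d (ρ_c − ρ_w)/(ρ_m − ρ_c) = 2.97 km × 1.664/0.58 = 8.52 km.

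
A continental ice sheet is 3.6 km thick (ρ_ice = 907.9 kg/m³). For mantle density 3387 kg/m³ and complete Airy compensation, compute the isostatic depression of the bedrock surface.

Balancing pressure at the compensation depth: the ice load ρ_ice t is balanced by mantle displaced below, ρ_m s.
s = t ρ_ice / ρ_m = 3.6 km × 907.9/3387 = 0.965 km.

0.965 km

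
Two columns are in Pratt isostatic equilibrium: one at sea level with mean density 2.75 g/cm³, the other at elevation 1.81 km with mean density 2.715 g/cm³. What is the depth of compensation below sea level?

140 km

ρ_ref D = ρ (D + h) → D (ρ_ref − ρ) = ρ h.
D = ρ h/(ρ_ref − ρ) = 2.715 × 1.81 km/(2.75 − 2.715) = 140 km.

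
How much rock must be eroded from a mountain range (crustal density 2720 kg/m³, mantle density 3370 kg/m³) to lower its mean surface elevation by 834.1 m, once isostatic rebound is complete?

4320 m

Net drop Δ = e − u = e − e ρ_c/ρ_m = e (ρ_m − ρ_c)/ρ_m.
e = Δ ρ_m/(ρ_m − ρ_c) = 834.1 m × 3370/650 = 4320 m.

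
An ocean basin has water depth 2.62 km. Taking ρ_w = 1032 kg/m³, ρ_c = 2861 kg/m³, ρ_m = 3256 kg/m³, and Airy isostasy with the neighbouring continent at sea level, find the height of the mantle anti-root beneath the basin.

Isostatic balance requires: replacing crust with seawater at the top is compensated by replacing crust with mantle at the base: d (ρ_c − ρ_w) = a (ρ_m − ρ_c).
a = d (ρ_c − ρ_w)/(ρ_m − ρ_c) = 2.62 km × 1829/395 = 12.1 km.

12.1 km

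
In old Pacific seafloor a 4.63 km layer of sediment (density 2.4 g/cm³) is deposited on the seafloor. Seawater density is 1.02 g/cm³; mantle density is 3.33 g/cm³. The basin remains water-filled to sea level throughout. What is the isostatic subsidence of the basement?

2.77 km

Submarine loading: the sediment displaces seawater, and the subsidence is in turn flooded, so s (ρ_m − ρ_w) = t (ρ_sed − ρ_w).
s = 4.63 km × (2.4 − 1.02) / (3.33 − 1.02) = 2.77 km.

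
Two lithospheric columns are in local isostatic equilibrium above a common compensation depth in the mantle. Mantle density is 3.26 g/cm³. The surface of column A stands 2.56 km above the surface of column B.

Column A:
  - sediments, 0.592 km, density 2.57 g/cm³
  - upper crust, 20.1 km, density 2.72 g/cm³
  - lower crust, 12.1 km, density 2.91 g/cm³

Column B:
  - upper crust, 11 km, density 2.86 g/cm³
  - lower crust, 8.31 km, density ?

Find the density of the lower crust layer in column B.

2.93 g/cm³

Take the compensation level at the base of the deeper column (depth z_c below the surface of column A) and equate Σ ρ_i t_i down to z_c; mantle fills any gap and the z_c terms cancel.
Column A: 0.592×2.57 + 20.1×2.72 + 12.1×2.91 + (z_c − 32.792)×3.26
Column B: 2.56×0 + 11×2.86 + 8.31×ρ + (z_c − 2.56 − 19.31)×3.26
The z_c×3.26 term appears on both sides and cancels. Collect the known terms of each column as K = Σ(ρt)_known − 3.26 × (depth of known layers): K_A = 91.40444 − 3.26×32.792 = −15.49748; K_B = 31.46 − 3.26×(2.56 + 19.31) = −39.8362.
Balance: K_A = K_B + 8.31×ρ, so ρ = (K_A − K_B)/8.31 = 24.3387/8.31 = 2.93 g/cm³.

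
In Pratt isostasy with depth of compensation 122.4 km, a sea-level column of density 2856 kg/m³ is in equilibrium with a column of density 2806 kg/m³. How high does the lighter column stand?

ρ_ref D = ρ (D + h) → h = D (ρ_ref − ρ)/ρ.
h = 122.4 km × (2856 − 2806)/2806 = 2.18 km.

2.18 km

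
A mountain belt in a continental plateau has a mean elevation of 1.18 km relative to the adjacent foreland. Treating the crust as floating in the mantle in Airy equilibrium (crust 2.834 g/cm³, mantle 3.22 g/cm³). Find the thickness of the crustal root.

8.66 km

For local isostatic compensation: the weight of the topography is balanced by the buoyancy of the root, ρ_c h = (ρ_m − ρ_c) r.
r = h · ρ_c / (ρ_m − ρ_c) = 1.18 km × 2.834 / (3.22 − 2.834) = 8.66 km.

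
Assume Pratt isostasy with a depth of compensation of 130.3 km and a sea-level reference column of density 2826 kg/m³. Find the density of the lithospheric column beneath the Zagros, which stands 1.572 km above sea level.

Pratt balance: ρ_ref D = ρ (D + h).
ρ = ρ_ref D/(D + h) = 2826 × 130.3 km/(130.3 km + 1.572 km) = 2790 kg/m³.

2790 kg/m³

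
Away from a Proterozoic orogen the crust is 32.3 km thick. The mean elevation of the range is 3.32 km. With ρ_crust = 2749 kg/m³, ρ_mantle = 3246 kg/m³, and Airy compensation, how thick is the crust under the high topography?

Root depth r = h ρ_c / (ρ_m − ρ_c) = 3.32 km × 2749 / 497 = 18.36 km.
Total thickness = T + h + r = 32.3 km + 3.32 km + 18.36 km = 54 km.

54 km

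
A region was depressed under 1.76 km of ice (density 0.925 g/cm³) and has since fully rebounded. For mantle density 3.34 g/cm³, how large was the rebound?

Removing the load lets mantle flow back in; uplift u satisfies ρ_ice t = ρ_m u.
u = t ρ_ice/ρ_m = 1.76 km × 0.925/3.34 = 0.487 km.

0.487 km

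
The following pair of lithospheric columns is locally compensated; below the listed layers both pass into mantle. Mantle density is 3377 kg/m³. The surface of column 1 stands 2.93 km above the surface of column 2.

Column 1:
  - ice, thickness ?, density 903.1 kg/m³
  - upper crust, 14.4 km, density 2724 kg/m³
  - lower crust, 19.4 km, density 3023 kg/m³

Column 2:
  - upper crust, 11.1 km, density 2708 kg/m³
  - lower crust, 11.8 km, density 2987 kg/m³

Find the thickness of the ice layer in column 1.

2.28 km

Take the compensation level at the base of the deeper column (depth z_c below the surface of column 1) and equate Σ ρ_i t_i down to z_c; mantle fills any gap and the z_c terms cancel.
Column 1: x×903.1 + 14.4×2724 + 19.4×3023 + (z_c − 33.8 − x)×3377
Column 2: 2.93×0 + 11.1×2708 + 11.8×2987 + (z_c − 2.93 − 22.9)×3377
The z_c×3377 term appears on both sides and cancels. Collect the known terms of each column as K = Σ(ρt)_known − 3377 × (depth of known layers): K_1 = 97871.8 − 3377×33.8 = −16270.8; K_2 = 65305.4 − 3377×(2.93 + 22.9) = −21922.51.
Balance: K_1 − x×(3377 − 903.1) = K_2, so x = (K_1 − K_2)/(3377 − 903.1) = 5651.71/2473.9 = 2.28 km.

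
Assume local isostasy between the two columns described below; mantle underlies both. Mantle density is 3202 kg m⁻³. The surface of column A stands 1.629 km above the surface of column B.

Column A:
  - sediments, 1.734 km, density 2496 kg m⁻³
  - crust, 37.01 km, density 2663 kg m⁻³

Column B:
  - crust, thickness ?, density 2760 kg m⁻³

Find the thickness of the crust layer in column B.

36.1 km

Take the compensation level at the base of the deeper column (depth z_c below the surface of column A) and equate Σ ρ_i t_i down to z_c; mantle fills any gap and the z_c terms cancel.
Column A: 1.734×2496 + 37.01×2663 + (z_c − 38.744)×3202
Column B: 1.629×0 + x×2760 + (z_c − 1.629 − 0 − x)×3202
The z_c×3202 term appears on both sides and cancels. Collect the known terms of each column as K = Σ(ρt)_known − 3202 × (depth of known layers): K_A = 102885.694 − 3202×38.744 = −21172.594; K_B = 0 − 3202×(1.629 + 0) = −5216.058.
Balance: K_A = K_B − x×(3202 − 2760), so x = (K_B − K_A)/(3202 − 2760) = 15956.5/442 = 36.1 km.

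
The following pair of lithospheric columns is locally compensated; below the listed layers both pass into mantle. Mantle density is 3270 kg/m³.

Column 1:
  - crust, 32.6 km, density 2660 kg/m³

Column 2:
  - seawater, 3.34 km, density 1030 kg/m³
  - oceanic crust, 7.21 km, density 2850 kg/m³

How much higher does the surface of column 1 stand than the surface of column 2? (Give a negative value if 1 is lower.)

2.87 km

For any compensation level in the mantle, the mantle terms cancel and isostasy reduces to e = (Σt_1 − Σt_2) − (Σ(ρt)_1 − Σ(ρt)_2) / ρ_m.
Σt_1 = 32.6 km; Σt_2 = 10.55 km; Σ(ρt)_1 = 86716; Σ(ρt)_2 = 23988.7 (in km·kg/m³).
e = (32.6 − 10.55) − (86716 − 23988.7) / 3270 = 2.87 km.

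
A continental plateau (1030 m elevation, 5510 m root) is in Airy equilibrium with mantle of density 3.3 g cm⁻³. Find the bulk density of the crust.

2.78 g cm⁻³

ρ_c h = (ρ_m − ρ_c) r → ρ_c (h + r) = ρ_m r → ρ_c = ρ_m r / (h + r).
ρ_c = 3.3 × 5510 m / (1030 m + 5510 m) = 2.78 g cm⁻³.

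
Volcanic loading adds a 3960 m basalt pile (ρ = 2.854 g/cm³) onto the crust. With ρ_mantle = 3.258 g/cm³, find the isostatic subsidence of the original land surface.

Subaerial loading: s = t ρ_load / ρ_m.
s = 3960 m × 2.854/3.258 = 3470 m.

3470 m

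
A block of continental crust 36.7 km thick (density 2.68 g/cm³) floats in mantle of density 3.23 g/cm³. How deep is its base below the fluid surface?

Draft d = t ρ_obj/ρ_fluid = 36.7 km × 2.68/3.23 = 30.5 km.

30.5 km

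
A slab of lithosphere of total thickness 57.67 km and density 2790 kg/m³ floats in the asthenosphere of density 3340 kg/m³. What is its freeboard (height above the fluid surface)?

Floating equilibrium: submerged depth d = t ρ_obj/ρ_fluid = 57.67 km × 2790/3340 = 48.17 km.
Freeboard = t − d = 57.67 km − 48.17 km = 9.5 km.

9.5 km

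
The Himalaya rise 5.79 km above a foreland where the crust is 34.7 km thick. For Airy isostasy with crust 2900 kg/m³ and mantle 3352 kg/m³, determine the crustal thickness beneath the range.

Root depth r = h ρ_c / (ρ_m − ρ_c) = 5.79 km × 2900 / 452 = 37.15 km.
Total thickness = T + h + r = 34.7 km + 5.79 km + 37.15 km = 77.6 km.

77.6 km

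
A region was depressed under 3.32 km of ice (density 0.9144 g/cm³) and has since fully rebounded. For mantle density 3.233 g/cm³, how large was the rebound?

0.939 km

Removing the load lets mantle flow back in; uplift u satisfies ρ_ice t = ρ_m u.
u = t ρ_ice/ρ_m = 3.32 km × 0.9144/3.233 = 0.939 km.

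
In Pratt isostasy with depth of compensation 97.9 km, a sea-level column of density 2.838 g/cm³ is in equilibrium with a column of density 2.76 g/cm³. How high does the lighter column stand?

2.77 km

ρ_ref D = ρ (D + h) → h = D (ρ_ref − ρ)/ρ.
h = 97.9 km × (2.838 − 2.76)/2.76 = 2.77 km.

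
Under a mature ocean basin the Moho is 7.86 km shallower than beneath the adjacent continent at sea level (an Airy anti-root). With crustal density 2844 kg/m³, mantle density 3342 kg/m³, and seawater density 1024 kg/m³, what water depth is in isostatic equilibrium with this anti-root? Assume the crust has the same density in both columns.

2.15 km

Replacing a thickness d of crust by seawater at the top must be balanced by replacing crust with mantle at the base: d (ρ_c − ρ_w) = a (ρ_m − ρ_c).
d = a (ρ_m − ρ_c)/(ρ_c − ρ_w) = 7.86 km × 498/1820 = 2.15 km.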